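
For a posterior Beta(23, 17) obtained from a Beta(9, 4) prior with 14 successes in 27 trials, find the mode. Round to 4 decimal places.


Mode = (alpha - 1) / (alpha + beta - 2)
= 22 / 38
= 0.5789

0.5789


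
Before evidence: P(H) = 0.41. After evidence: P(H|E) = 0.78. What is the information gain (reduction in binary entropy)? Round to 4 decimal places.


Prior entropy = 0.9765
Posterior entropy = 0.7602
Information gain = 0.9765 - 0.7602 = 0.2163

0.2163


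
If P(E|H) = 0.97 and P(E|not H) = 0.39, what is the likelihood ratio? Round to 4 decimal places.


Likelihood ratio = P(E|H) / P(E|not H)
= 0.97 / 0.39
= 2.4872

2.4872


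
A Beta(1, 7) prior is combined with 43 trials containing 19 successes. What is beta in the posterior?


In conjugate updating:
beta_posterior = beta_prior + (n - k)
= 7 + (43 - 19)
= 7 + 24 = 31

31


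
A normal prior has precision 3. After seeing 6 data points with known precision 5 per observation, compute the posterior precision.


In the conjugate normal model, precisions add:
tau_posterior = tau_prior + n * tau_data
= 3 + 6*5 = 33

33


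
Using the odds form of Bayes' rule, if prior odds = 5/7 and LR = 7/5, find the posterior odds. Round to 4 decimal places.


Bayes' rule in odds form: posterior odds = prior odds * LR
= (5 * 7) / (7 * 5)
= 35/35 = 1.0

1.0


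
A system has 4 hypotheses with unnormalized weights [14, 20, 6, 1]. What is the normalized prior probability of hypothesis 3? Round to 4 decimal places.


The normalized prior is the weight divided by the total.
Total weight = 41
P(H3) = 6 / 41 = 0.1463

0.1463


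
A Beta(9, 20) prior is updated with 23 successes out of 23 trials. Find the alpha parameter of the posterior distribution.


In the Beta-Binomial conjugate update:
alpha_post = alpha_prior + successes
= 9 + 23
= 32

32


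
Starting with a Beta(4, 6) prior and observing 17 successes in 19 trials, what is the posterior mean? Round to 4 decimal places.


Posterior parameters: alpha = 4 + 17 = 21
beta = 6 + 2 = 8
Posterior mean = alpha / (alpha + beta) = 21 / 29
= 0.7241

0.7241


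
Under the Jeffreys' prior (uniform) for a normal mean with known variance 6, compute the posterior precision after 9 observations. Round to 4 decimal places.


Prior precision = 0 (flat prior).
Post. prec. = 0 + n/var = 9/6 = 1.5

1.5


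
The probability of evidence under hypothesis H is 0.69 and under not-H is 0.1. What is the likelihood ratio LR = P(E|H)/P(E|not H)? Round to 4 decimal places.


LR = 0.69 / 0.1
= 6.9

6.9


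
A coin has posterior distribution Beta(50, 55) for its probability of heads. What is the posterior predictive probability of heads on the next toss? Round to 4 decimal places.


Posterior predictive = E[theta] = alpha/(alpha+beta)
= 50/105
= 0.4762

0.4762


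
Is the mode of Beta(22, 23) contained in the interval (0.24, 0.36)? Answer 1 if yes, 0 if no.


Mode = (a-1)/(a+b-2) = 21/43 = 0.4884
Interval: (0.24, 0.36)
Contains mode? 0

0


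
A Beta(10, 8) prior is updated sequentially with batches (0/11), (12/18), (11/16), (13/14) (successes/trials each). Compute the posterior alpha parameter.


Sequential conjugate updating is equivalent to a single batch update.
Total successes across all batches = 36
alpha_posterior = alpha_prior + total_successes = 10 + 36
= 46

46


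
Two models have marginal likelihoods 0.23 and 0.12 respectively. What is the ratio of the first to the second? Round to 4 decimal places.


Evidence ratio = 0.23 / 0.12
= 1.9167

1.9167


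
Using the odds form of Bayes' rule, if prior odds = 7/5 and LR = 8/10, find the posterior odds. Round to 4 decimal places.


Bayes' rule in odds form: posterior odds = prior odds * LR
= (7 * 8) / (5 * 10)
= 56/50 = 1.12

1.12


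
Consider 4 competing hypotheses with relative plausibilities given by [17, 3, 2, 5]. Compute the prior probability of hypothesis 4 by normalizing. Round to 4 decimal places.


Sum of weights = 17 + 3 + 2 + 5 = 27
Normalized prior for H4 = 5 / 27
= 0.1852

0.1852


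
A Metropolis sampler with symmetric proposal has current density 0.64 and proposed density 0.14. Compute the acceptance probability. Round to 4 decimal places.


For symmetric proposals, acceptance = min(1, pi(x*)/pi(x))
= min(1, 0.14/0.64)
= min(1, 0.2188) = 0.2188

0.2188


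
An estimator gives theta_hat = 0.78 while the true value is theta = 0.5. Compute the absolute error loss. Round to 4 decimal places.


The absolute error loss is |theta_hat - theta|
= |0.78 - 0.5|
= 0.28

0.28


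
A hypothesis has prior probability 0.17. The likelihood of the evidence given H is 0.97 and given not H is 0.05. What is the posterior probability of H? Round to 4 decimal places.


Using Bayes' theorem:
P(E) = 0.17 * 0.97 + 0.83 * 0.05
P(E) = 0.2064
P(H|E) = (0.17 * 0.97) / 0.2064 = 0.7989

0.7989


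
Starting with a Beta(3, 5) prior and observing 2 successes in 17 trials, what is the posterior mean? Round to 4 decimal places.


Posterior parameters: alpha = 3 + 2 = 5
beta = 5 + 15 = 20
Posterior mean = alpha / (alpha + beta) = 5 / 25
= 0.2

0.2


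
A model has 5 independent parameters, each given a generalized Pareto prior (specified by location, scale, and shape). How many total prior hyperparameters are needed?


Each generalized Pareto prior needs 3 hyperparameters (location, scale, and shape).
Total = 3 * 5 = 15

15


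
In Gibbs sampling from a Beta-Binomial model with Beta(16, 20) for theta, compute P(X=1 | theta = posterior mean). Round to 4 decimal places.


Posterior mean = alpha/(alpha+beta) = 16/36 = 0.4444
P(X=1|theta=mean) = theta = 0.4444

0.4444


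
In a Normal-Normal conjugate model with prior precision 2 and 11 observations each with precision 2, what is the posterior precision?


Posterior precision = prior precision + n * observation precision
= 2 + 11 * 2
= 2 + 22 = 24

24


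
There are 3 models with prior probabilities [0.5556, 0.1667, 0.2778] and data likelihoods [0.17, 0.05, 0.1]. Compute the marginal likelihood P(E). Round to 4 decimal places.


P(E) = sum over models of P(M_i) * P(E|M_i)
= 0.5556*0.17 + 0.1667*0.05 + 0.2778*0.1
= 0.1306

0.1306


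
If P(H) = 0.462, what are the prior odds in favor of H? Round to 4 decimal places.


Prior odds = P(H) / (1 - P(H))
= 0.462 / 0.538
= 0.8587

0.8587


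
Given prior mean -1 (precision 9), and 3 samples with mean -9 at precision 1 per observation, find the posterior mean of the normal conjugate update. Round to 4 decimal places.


The posterior mean is a precision-weighted average of prior and data.
Post. prec. = 9 + 3 = 12
Post. mean = (-9 + -27)/12 = -36/12 = -3.0

-3.0


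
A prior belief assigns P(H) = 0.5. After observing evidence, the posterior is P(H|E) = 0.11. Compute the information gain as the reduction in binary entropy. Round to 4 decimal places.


H(prior) = -0.5*log2(0.5) - 0.5*log2(0.5)
= 1.0
H(post) = -0.11*log2(0.11) - 0.89*log2(0.89)
= 0.4999
IG = 1.0 - 0.4999 = 0.5001

0.5001


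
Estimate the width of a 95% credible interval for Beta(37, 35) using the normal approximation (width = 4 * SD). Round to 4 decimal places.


For Beta(a,b): Var = ab/((a+b)^2(a+b+1))
Var = 0.0034, SD = 0.0585
Approximate 95% CI width = 4 * 0.0585 = 0.234

0.234


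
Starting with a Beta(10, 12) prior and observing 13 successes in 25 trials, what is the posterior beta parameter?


Posterior beta = prior beta + failures
Failures = 25 - 13 = 12
beta_post = 12 + 12 = 24

24


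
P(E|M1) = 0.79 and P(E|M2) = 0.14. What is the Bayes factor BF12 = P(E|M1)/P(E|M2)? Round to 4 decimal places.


Bayes factor BF12 = P(E|M1) / P(E|M2)
= 0.79 / 0.14
= 5.6429

5.6429


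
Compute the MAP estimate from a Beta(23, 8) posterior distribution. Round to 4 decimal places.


MAP = mode of Beta distribution
= (alpha - 1)/(alpha + beta - 2)
= (23-1)/(23+8-2)
= 22/29 = 0.7586

0.7586


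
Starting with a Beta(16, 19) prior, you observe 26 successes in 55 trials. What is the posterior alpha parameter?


For a Beta-Binomial conjugate model:
Posterior alpha = prior alpha + number of successes
= 16 + 26 = 42

42


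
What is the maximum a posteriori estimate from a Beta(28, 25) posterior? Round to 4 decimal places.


The MAP estimate equals the mode of the distribution.
Mode of Beta(a,b) = (a-1)/(a+b-2)
= 27/51
= 0.5294

0.5294


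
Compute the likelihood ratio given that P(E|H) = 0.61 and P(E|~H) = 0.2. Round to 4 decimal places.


LR = P(E|H) / P(E|~H)
= 0.61 / 0.2 = 3.05

3.05


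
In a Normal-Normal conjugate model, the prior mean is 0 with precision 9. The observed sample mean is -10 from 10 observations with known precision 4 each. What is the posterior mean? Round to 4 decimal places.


Posterior precision = tau0 + n*tau = 9 + 10*4 = 49
Posterior mean = (tau0*mu0 + n*tau*xbar) / posterior_precision
= (9*0 + 10*4*-10) / 49
= -400 / 49 = -8.1633

-8.1633


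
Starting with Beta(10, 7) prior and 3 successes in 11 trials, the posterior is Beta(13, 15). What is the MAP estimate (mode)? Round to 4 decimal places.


The mode of Beta(a, b) when a > 1 and b > 1 is (a-1)/(a+b-2)
= (13 - 1) / (13 + 15 - 2)
= 12 / 26
= 0.4615

0.4615


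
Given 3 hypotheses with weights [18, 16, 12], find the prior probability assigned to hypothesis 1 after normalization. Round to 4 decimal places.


To normalize, divide each weight by the sum of all weights.
Sum = 46
Prior(H1) = 18/46 = 0.3913

0.3913


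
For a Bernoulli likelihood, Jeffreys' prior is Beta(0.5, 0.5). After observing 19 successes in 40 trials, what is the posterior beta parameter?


Jeffreys' prior for Bernoulli is Beta(0.5, 0.5).
Posterior is Beta(0.5 + k, 0.5 + n - k).
Posterior beta = 0.5 + (n - k) = 0.5 + 21 = 21.5

21.5


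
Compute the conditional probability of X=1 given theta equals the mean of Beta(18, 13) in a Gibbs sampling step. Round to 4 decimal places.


Mean of Beta(18, 13) = 0.5806
P(X=1 | theta=0.5806) = 0.5806

0.5806


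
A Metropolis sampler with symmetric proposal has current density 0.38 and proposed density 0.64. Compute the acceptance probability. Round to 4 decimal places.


For symmetric proposals, acceptance = min(1, pi(x*)/pi(x))
= min(1, 0.64/0.38)
= min(1, 1.6842) = 1.0

1.0


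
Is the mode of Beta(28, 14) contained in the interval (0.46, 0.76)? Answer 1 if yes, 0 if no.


Mode = (a-1)/(a+b-2) = 27/40 = 0.675
Interval: (0.46, 0.76)
Contains mode? 1

1


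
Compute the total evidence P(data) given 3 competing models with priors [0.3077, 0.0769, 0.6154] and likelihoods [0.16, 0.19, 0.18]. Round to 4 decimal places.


Marginal likelihood = sum P(model_i) * P(data|model_i)
Model 1: 0.3077 * 0.16 = 0.0492
Model 2: 0.0769 * 0.19 = 0.0146
Model 3: 0.6154 * 0.18 = 0.1108
Total = 0.1746

0.1746


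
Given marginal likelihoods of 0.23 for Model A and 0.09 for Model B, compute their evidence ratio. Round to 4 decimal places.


Ratio = ML(A) / ML(B) = 0.23/0.09
= 2.5556

2.5556


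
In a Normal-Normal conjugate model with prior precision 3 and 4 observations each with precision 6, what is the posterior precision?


Posterior precision = prior precision + n * observation precision
= 3 + 4 * 6
= 3 + 24 = 27

27


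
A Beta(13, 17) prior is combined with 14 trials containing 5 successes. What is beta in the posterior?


In conjugate updating:
beta_posterior = beta_prior + (n - k)
= 17 + (14 - 5)
= 17 + 9 = 26

26


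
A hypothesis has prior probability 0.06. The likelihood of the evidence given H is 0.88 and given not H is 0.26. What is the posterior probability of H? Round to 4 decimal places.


Using Bayes' theorem:
P(E) = 0.06 * 0.88 + 0.94 * 0.26
P(E) = 0.2972
P(H|E) = (0.06 * 0.88) / 0.2972 = 0.1777

0.1777


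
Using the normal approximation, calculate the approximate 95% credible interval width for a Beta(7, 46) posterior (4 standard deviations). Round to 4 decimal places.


Var(Beta) = 7*46/(53^2 * 54) = 0.0021
SD = 0.0461
Width ~ 4*SD = 0.1843

0.1843


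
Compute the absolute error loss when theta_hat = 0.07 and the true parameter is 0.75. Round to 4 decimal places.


L = |theta_hat - theta_true|
= |0.07 - 0.75| = 0.68

0.68


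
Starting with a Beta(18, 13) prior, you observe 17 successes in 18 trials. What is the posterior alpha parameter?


For a Beta-Binomial conjugate model:
Posterior alpha = prior alpha + number of successes
= 18 + 17 = 35

35


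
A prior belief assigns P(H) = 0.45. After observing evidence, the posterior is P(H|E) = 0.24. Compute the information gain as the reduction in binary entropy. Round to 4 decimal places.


H(prior) = -0.45*log2(0.45) - 0.55*log2(0.55)
= 0.9928
H(post) = -0.24*log2(0.24) - 0.76*log2(0.76)
= 0.795
IG = 0.9928 - 0.795 = 0.1977

0.1977


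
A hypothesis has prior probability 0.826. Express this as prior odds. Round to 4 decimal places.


Odds = P(H) / P(not H) = 0.826 / 0.174
= 4.7471

4.7471


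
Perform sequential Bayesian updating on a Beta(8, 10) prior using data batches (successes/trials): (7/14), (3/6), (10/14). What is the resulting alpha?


Accumulate successes: 20
Posterior alpha = prior alpha + sum of successes
= 8 + 20 = 28

28


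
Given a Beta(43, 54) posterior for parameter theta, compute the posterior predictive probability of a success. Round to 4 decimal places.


For a Beta-Bernoulli model, the predictive probability is the mean:
P(success) = 43/(43+54) = 43/97 = 0.4433

0.4433


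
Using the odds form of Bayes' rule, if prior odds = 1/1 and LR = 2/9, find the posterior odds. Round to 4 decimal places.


Bayes' rule in odds form: posterior odds = prior odds * LR
= (1 * 2) / (1 * 9)
= 2/9 = 0.2222

0.2222


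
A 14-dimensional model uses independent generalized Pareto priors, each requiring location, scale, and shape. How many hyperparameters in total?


Per parameter: 3 (location, scale, and shape).
Total = 14 * 3 = 42

42


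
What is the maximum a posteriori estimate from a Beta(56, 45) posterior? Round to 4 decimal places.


The MAP estimate equals the mode of the distribution.
Mode of Beta(a,b) = (a-1)/(a+b-2)
= 55/99
= 0.5556

0.5556


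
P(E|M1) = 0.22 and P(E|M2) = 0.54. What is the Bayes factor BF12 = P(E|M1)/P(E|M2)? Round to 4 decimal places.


Bayes factor BF12 = P(E|M1) / P(E|M2)
= 0.22 / 0.54
= 0.4074

0.4074


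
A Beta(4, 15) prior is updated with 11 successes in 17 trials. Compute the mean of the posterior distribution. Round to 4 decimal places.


After update: Beta(15, 21)
Mean = 15 / (15 + 21) = 15 / 36
= 0.4167

0.4167


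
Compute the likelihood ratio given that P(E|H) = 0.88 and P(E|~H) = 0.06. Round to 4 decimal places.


LR = P(E|H) / P(E|~H)
= 0.88 / 0.06 = 14.6667

14.6667


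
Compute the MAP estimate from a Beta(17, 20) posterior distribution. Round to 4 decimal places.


MAP = mode of Beta distribution
= (alpha - 1)/(alpha + beta - 2)
= (17-1)/(17+20-2)
= 16/35 = 0.4571

0.4571


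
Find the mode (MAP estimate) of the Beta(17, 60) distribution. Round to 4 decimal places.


For Beta(a,b) with a,b > 1:
Mode = (a-1)/(a+b-2) = (17-1)/(77-2)
= 16/75 = 0.2133

0.2133


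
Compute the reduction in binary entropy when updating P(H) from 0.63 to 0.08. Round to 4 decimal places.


H_before = -p*log2(p) - (1-p)*log2(1-p) for p=0.63: 0.9507
H_after for p=0.08: 0.4022
Reduction = 0.9507 - 0.4022 = 0.5485

0.5485


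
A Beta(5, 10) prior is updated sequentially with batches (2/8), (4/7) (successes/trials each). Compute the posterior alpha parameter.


Sequential conjugate updating is equivalent to a single batch update.
Total successes across all batches = 6
alpha_posterior = alpha_prior + total_successes = 5 + 6
= 11

11


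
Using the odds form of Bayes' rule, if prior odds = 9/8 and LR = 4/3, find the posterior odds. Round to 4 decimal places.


Bayes' rule in odds form: posterior odds = prior odds * LR
= (9 * 4) / (8 * 3)
= 36/24 = 1.5

1.5


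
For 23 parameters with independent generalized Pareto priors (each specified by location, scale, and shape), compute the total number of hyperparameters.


A generalized Pareto prior has 3 hyperparameters per parameter.
Total = 23 * 3 = 69

69


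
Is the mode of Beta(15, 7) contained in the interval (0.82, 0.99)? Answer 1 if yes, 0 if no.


Mode = (a-1)/(a+b-2) = 14/20 = 0.7
Interval: (0.82, 0.99)
Contains mode? 0

0


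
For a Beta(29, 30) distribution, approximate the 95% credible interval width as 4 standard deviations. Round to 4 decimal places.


Variance of Beta(a,b) = ab / ((a+b)^2 * (a+b+1))
= 29*30 / ((59)^2 * 60)
= 0.0042
SD = sqrt(0.0042) = 0.0645
Width = 4 * SD = 0.2582

0.2582


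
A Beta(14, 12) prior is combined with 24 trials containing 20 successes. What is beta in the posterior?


In conjugate updating:
beta_posterior = beta_prior + (n - k)
= 12 + (24 - 20)
= 12 + 4 = 16

16


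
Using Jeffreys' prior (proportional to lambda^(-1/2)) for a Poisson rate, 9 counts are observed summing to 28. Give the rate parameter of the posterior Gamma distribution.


Conjugate update: Gamma(prior_shape + S, prior_rate + n).
Prior shape = 0.5, prior rate = 0.
Posterior rate = 0 + n = 9

9.0


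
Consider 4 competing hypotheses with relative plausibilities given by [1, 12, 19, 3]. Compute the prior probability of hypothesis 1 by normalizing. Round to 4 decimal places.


Sum of weights = 1 + 12 + 19 + 3 = 35
Normalized prior for H1 = 1 / 35
= 0.0286

0.0286


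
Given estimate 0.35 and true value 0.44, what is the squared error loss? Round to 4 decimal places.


Squared error = (estimate - true)^2
Difference = -0.09
Loss = -0.09^2 = 0.0081

0.0081


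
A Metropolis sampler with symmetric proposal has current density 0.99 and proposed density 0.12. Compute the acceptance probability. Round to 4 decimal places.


For symmetric proposals, acceptance = min(1, pi(x*)/pi(x))
= min(1, 0.12/0.99)
= min(1, 0.1212) = 0.1212

0.1212


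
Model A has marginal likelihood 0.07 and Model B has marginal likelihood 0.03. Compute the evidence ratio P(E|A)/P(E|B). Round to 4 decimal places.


Evidence ratio = P(E|A) / P(E|B)
= 0.07 / 0.03
= 2.3333

2.3333


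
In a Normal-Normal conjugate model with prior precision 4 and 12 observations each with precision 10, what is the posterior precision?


Posterior precision = prior precision + n * observation precision
= 4 + 12 * 10
= 4 + 120 = 124

124


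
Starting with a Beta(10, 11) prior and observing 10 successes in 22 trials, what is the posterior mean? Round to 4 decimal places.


Posterior parameters: alpha = 10 + 10 = 20
beta = 11 + 12 = 23
Posterior mean = alpha / (alpha + beta) = 20 / 43
= 0.4651

0.4651


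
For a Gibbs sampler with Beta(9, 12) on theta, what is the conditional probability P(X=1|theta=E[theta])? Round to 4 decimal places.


E[theta] = 9/(9+12) = 0.4286
P(X=1|theta) = theta = 0.4286

0.4286


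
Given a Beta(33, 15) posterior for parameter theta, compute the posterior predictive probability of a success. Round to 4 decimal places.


For a Beta-Bernoulli model, the predictive probability is the mean:
P(success) = 33/(33+15) = 33/48 = 0.6875

0.6875


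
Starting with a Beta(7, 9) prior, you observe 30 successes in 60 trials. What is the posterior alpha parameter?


For a Beta-Binomial conjugate model:
Posterior alpha = prior alpha + number of successes
= 7 + 30 = 37

37


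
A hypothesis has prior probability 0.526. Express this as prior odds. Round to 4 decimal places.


Odds = P(H) / P(not H) = 0.526 / 0.474
= 1.1097

1.1097


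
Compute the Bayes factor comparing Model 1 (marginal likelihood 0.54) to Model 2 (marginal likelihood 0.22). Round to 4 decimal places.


BF12 = marginal likelihood of M1 / marginal likelihood of M2
= 0.54/0.22
= 2.4545

2.4545


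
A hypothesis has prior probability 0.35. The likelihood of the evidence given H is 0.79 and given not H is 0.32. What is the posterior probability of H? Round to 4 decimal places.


Using Bayes' theorem:
P(E) = 0.35 * 0.79 + 0.65 * 0.32
P(E) = 0.4845
P(H|E) = (0.35 * 0.79) / 0.4845 = 0.5707

0.5707


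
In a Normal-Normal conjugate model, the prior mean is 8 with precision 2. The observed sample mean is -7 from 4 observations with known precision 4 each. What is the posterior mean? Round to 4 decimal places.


Posterior precision = tau0 + n*tau = 2 + 4*4 = 18
Posterior mean = (tau0*mu0 + n*tau*xbar) / posterior_precision
= (2*8 + 4*4*-7) / 18
= -96 / 18 = -5.3333

-5.3333


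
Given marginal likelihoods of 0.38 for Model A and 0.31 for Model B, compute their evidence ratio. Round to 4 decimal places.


Ratio = ML(A) / ML(B) = 0.38/0.31
= 1.2258

1.2258


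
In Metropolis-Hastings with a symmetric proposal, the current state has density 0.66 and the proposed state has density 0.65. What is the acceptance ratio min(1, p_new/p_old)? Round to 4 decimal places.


Ratio = p_new / p_old = 0.65 / 0.66 = 0.9848
Acceptance = min(1, 0.9848) = 0.9848

0.9848


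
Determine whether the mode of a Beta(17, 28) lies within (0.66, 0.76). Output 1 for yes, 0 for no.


First find the mode: (a-1)/(a+b-2) = 0.3721
Is 0.3721 in (0.66, 0.76)? 0

0


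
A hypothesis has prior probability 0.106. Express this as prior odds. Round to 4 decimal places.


Odds = P(H) / P(not H) = 0.106 / 0.894
= 0.1186

0.1186


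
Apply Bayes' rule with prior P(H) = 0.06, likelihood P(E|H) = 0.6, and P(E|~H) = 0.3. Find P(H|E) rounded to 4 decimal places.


Step 1: Compute marginal P(E) = P(E|H)P(H) + P(E|~H)P(~H)
= 0.6*0.06 + 0.3*0.94 = 0.318
Step 2: P(H|E) = P(E|H)P(H)/P(E) = 0.036/0.318
= 0.1132

0.1132


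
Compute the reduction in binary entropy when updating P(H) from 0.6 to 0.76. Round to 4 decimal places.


H_before = -p*log2(p) - (1-p)*log2(1-p) for p=0.6: 0.971
H_after for p=0.76: 0.795
Reduction = 0.971 - 0.795 = 0.1759

0.1759


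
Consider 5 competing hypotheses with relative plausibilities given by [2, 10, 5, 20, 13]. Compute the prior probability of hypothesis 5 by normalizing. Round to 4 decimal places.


Sum of weights = 2 + 10 + 5 + 20 + 13 = 50
Normalized prior for H5 = 13 / 50
= 0.26

0.26


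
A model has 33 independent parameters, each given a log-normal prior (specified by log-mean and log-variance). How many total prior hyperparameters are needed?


Each log-normal prior needs 2 hyperparameters (log-mean and log-variance).
Total = 2 * 33 = 66

66


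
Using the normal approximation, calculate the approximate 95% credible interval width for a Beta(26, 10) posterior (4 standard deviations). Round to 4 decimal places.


Var(Beta) = 26*10/(36^2 * 37) = 0.0054
SD = 0.0736
Width ~ 4*SD = 0.2945

0.2945


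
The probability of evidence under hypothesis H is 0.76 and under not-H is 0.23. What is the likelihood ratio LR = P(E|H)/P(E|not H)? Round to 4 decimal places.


LR = 0.76 / 0.23
= 3.3043

3.3043


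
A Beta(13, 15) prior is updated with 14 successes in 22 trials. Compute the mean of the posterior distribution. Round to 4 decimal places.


After update: Beta(27, 23)
Mean = 27 / (27 + 23) = 27 / 50
= 0.54

0.54


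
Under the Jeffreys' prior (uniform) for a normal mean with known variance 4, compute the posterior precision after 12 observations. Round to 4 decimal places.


Prior precision = 0 (flat prior).
Post. prec. = 0 + n/var = 12/4 = 3.0

3.0


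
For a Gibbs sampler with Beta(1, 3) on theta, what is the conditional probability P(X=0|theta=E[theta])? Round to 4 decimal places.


E[theta] = 1/(1+3) = 0.25
P(X=0|theta) = 1 - theta = 0.75

0.75


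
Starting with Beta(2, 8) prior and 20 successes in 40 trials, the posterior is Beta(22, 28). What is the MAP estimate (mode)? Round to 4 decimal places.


The mode of Beta(a, b) when a > 1 and b > 1 is (a-1)/(a+b-2)
= (22 - 1) / (22 + 28 - 2)
= 21 / 48
= 0.4375

0.4375


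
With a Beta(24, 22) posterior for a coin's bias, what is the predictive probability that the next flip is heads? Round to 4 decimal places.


The predictive probability equals the posterior mean.
P(next = heads) = alpha / (alpha + beta)
= 24 / 46 = 0.5217

0.5217


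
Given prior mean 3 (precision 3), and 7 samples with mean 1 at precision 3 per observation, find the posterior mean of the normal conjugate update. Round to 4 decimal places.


The posterior mean is a precision-weighted average of prior and data.
Post. prec. = 3 + 21 = 24
Post. mean = (9 + 21)/24 = 30/24 = 1.25

1.25


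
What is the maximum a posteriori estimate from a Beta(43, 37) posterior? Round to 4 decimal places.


The MAP estimate equals the mode of the distribution.
Mode of Beta(a,b) = (a-1)/(a+b-2)
= 42/78
= 0.5385

0.5385


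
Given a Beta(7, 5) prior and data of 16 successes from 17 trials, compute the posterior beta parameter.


Number of failures = 17 - 16 = 1
Posterior beta = 5 + 1 = 6

6


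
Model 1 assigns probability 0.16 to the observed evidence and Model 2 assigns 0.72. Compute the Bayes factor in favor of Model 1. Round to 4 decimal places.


BF = P(data|M1) / P(data|M2)
= 0.16 / 0.72 = 0.2222

0.2222


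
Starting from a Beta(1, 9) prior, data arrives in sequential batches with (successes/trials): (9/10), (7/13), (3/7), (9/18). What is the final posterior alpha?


In sequential Bayesian updating, we sum all successes.
Total successes = 28
Final alpha = 1 + 28 = 29

29


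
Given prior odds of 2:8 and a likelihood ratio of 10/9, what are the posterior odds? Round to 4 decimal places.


Posterior odds = prior odds * LR
Prior odds = 2/8 = 0.25
LR = 10/9 = 1.1111
Posterior odds = 0.25 * 1.1111 = 0.2778

0.2778


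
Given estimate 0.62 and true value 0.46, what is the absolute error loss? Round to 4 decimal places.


Absolute error = |estimate - true|
= |0.16| = 0.16

0.16


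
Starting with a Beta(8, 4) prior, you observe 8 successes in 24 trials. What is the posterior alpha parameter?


For a Beta-Binomial conjugate model:
Posterior alpha = prior alpha + number of successes
= 8 + 8 = 16

16


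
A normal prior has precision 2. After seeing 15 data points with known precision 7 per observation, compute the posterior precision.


In the conjugate normal model, precisions add:
tau_posterior = tau_prior + n * tau_data
= 2 + 15*7 = 107

107


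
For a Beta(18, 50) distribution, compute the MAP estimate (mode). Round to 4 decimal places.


MAP = mode = (a-1)/(a+b-2)
= (18-1)/(18+50-2)
= 17/66 = 0.2576

0.2576


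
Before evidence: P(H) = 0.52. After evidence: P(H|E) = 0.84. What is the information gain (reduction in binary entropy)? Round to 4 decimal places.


Prior entropy = 0.9988
Posterior entropy = 0.6343
Information gain = 0.9988 - 0.6343 = 0.3645

0.3645


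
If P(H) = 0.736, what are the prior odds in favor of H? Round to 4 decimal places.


Prior odds = P(H) / (1 - P(H))
= 0.736 / 0.264
= 2.7879

2.7879


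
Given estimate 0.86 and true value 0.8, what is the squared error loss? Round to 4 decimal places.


Squared error = (estimate - true)^2
Difference = 0.06
Loss = 0.06^2 = 0.0036

0.0036


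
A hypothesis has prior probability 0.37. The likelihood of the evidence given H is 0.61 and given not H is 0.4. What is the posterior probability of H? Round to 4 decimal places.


Using Bayes' theorem:
P(E) = 0.37 * 0.61 + 0.63 * 0.4
P(E) = 0.4777
P(H|E) = (0.37 * 0.61) / 0.4777 = 0.4725

0.4725


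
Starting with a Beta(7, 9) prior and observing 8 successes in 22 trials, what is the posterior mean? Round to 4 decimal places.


Posterior parameters: alpha = 7 + 8 = 15
beta = 9 + 14 = 23
Posterior mean = alpha / (alpha + beta) = 15 / 38
= 0.3947

0.3947


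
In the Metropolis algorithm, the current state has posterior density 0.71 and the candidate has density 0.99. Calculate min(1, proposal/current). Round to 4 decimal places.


Ratio = 0.99/0.71 = 1.3944
Acceptance probability = min(1, 1.3944)
= 1.0

1.0


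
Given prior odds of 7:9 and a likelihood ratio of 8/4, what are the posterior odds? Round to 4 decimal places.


Posterior odds = prior odds * LR
Prior odds = 7/9 = 0.7778
LR = 8/4 = 2.0
Posterior odds = 0.7778 * 2.0 = 1.5556

1.5556


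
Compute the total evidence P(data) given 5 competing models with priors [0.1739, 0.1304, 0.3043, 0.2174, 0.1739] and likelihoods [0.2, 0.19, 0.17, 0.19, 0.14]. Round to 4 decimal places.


Marginal likelihood = sum P(model_i) * P(data|model_i)
Model 1: 0.1739 * 0.2 = 0.0348
Model 2: 0.1304 * 0.19 = 0.0248
Model 3: 0.3043 * 0.17 = 0.0517
Model 4: 0.2174 * 0.19 = 0.0413
Model 5: 0.1739 * 0.14 = 0.0243
Total = 0.1769

0.1769


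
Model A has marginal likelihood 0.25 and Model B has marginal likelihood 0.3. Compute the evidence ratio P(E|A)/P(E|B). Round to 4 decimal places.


Evidence ratio = P(E|A) / P(E|B)
= 0.25 / 0.3
= 0.8333

0.8333


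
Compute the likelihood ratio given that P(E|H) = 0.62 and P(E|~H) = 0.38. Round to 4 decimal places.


LR = P(E|H) / P(E|~H)
= 0.62 / 0.38 = 1.6316

1.6316


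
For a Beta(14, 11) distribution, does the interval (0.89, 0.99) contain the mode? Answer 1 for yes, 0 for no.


Mode of Beta(a,b) = (a-1)/(a+b-2)
= (14-1)/(14+11-2) = 0.5652
Check: 0.89 <= 0.5652 <= 0.99?
Result: 0

0


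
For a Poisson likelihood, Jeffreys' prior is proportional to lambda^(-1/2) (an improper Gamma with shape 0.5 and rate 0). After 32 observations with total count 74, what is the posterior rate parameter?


Jeffreys' prior for Poisson is proportional to lambda^(-1/2).
Posterior is Gamma(0.5 + S, 0 + n) = Gamma(0.5 + 74, 32).
Posterior rate = 0 + n = 32

32.0


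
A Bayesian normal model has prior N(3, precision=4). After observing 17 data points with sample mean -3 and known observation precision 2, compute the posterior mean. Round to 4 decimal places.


Posterior mean = (prior_precision * prior_mean + n * data_precision * data_mean) / (prior_precision + n * data_precision)
Numerator = 4*3 + 17*2*-3 = -90
Denominator = 4 + 17*2 = 38
Posterior mean = -2.3684

-2.3684


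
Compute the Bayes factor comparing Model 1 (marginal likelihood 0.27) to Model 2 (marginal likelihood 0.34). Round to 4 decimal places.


BF12 = marginal likelihood of M1 / marginal likelihood of M2
= 0.27/0.34
= 0.7941

0.7941


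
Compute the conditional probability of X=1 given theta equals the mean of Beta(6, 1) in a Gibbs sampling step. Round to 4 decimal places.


Mean of Beta(6, 1) = 0.8571
P(X=1 | theta=0.8571) = 0.8571

0.8571


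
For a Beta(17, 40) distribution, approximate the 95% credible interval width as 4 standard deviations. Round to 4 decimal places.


Variance of Beta(a,b) = ab / ((a+b)^2 * (a+b+1))
= 17*40 / ((57)^2 * 58)
= 0.0036
SD = sqrt(0.0036) = 0.0601
Width = 4 * SD = 0.2403

0.2403


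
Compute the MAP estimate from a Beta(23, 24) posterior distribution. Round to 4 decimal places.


MAP = mode of Beta distribution
= (alpha - 1)/(alpha + beta - 2)
= (23-1)/(23+24-2)
= 22/45 = 0.4889

0.4889


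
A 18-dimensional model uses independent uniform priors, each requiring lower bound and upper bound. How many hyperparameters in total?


Per parameter: 2 (lower bound and upper bound).
Total = 18 * 2 = 36

36


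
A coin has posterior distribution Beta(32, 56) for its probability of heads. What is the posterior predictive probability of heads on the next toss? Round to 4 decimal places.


Posterior predictive = E[theta] = alpha/(alpha+beta)
= 32/88
= 0.3636

0.3636


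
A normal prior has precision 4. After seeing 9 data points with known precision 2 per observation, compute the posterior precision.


In the conjugate normal model, precisions add:
tau_posterior = tau_prior + n * tau_data
= 4 + 9*2 = 22

22


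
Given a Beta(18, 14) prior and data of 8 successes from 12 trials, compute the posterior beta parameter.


Number of failures = 12 - 8 = 4
Posterior beta = 14 + 4 = 18

18


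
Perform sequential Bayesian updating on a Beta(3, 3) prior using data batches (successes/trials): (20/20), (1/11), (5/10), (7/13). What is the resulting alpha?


Accumulate successes: 33
Posterior alpha = prior alpha + sum of successes
= 3 + 33 = 36

36


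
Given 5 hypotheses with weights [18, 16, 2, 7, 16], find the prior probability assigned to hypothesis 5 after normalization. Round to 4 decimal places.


To normalize, divide each weight by the sum of all weights.
Sum = 59
Prior(H5) = 16/59 = 0.2712

0.2712


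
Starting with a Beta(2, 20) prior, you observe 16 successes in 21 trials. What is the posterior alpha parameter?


For a Beta-Binomial conjugate model:
Posterior alpha = prior alpha + number of successes
= 2 + 16 = 18

18


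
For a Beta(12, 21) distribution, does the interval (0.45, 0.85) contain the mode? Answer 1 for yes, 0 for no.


Mode of Beta(a,b) = (a-1)/(a+b-2)
= (12-1)/(12+21-2) = 0.3548
Check: 0.45 <= 0.3548 <= 0.85?
Result: 0

0


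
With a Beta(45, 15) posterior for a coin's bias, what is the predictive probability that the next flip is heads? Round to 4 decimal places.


The predictive probability equals the posterior mean.
P(next = heads) = alpha / (alpha + beta)
= 45 / 60 = 0.75

0.75


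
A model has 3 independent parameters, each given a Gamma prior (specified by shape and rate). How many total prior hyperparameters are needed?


Each Gamma prior needs 2 hyperparameters (shape and rate).
Total = 2 * 3 = 6

6


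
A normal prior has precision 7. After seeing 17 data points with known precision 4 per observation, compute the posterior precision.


In the conjugate normal model, precisions add:
tau_posterior = tau_prior + n * tau_data
= 7 + 17*4 = 75

75


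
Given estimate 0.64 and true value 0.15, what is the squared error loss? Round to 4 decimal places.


Squared error = (estimate - true)^2
Difference = 0.49
Loss = 0.49^2 = 0.2401

0.2401


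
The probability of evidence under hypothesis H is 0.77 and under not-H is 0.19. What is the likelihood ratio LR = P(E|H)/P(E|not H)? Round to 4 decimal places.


LR = 0.77 / 0.19
= 4.0526

4.0526


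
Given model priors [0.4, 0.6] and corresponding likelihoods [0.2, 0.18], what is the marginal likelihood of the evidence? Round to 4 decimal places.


P(E) = sum_i P(M_i) P(E|M_i)
= 0.08 + 0.108
= 0.188

0.188


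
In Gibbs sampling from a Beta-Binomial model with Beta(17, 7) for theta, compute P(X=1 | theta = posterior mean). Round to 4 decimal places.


Posterior mean = alpha/(alpha+beta) = 17/24 = 0.7083
P(X=1|theta=mean) = theta = 0.7083

0.7083


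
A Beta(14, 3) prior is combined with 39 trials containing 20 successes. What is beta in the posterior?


In conjugate updating:
beta_posterior = beta_prior + (n - k)
= 3 + (39 - 20)
= 3 + 19 = 22

22


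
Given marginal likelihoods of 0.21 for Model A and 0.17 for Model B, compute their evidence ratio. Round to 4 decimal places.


Ratio = ML(A) / ML(B) = 0.21/0.17
= 1.2353

1.2353


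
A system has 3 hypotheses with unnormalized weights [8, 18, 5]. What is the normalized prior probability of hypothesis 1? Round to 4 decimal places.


The normalized prior is the weight divided by the total.
Total weight = 31
P(H1) = 8 / 31 = 0.2581

0.2581


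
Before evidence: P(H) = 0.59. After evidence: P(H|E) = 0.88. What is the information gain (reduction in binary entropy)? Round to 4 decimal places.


Prior entropy = 0.9765
Posterior entropy = 0.5294
Information gain = 0.9765 - 0.5294 = 0.4471

0.4471


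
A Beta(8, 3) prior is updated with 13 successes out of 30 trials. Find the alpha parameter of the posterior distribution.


In the Beta-Binomial conjugate update:
alpha_post = alpha_prior + successes
= 8 + 13
= 21

21


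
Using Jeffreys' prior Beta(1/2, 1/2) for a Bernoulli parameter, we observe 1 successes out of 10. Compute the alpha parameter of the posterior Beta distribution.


Conjugate update: Beta(0.5 + k, 0.5 + n - k).
k = 1, n - k = 9
Posterior alpha = 0.5 + k = 0.5 + 1 = 1.5

1.5


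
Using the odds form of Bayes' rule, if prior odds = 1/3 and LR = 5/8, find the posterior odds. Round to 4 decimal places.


Bayes' rule in odds form: posterior odds = prior odds * LR
= (1 * 5) / (3 * 8)
= 5/24 = 0.2083

0.2083


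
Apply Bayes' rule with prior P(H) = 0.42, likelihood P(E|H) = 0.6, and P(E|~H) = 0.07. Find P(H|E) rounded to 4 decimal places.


Step 1: Compute marginal P(E) = P(E|H)P(H) + P(E|~H)P(~H)
= 0.6*0.42 + 0.07*0.58 = 0.2926
Step 2: P(H|E) = P(E|H)P(H)/P(E) = 0.252/0.2926
= 0.8612

0.8612


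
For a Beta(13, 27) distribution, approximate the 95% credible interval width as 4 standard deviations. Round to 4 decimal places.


Variance of Beta(a,b) = ab / ((a+b)^2 * (a+b+1))
= 13*27 / ((40)^2 * 41)
= 0.0054
SD = sqrt(0.0054) = 0.0731
Width = 4 * SD = 0.2926

0.2926


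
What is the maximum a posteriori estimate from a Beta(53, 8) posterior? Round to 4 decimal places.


The MAP estimate equals the mode of the distribution.
Mode of Beta(a,b) = (a-1)/(a+b-2)
= 52/59
= 0.8814

0.8814


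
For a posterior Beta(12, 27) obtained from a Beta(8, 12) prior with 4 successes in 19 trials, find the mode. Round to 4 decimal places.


Mode = (alpha - 1) / (alpha + beta - 2)
= 11 / 37
= 0.2973

0.2973


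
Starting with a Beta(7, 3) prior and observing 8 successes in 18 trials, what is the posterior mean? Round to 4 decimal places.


Posterior parameters: alpha = 7 + 8 = 15
beta = 3 + 10 = 13
Posterior mean = alpha / (alpha + beta) = 15 / 28
= 0.5357

0.5357


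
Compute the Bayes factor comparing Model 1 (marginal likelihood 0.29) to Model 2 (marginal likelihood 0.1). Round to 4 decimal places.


BF12 = marginal likelihood of M1 / marginal likelihood of M2
= 0.29/0.1
= 2.9

2.9


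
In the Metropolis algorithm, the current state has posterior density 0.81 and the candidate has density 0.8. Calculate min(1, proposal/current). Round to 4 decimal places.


Ratio = 0.8/0.81 = 0.9877
Acceptance probability = min(1, 0.9877)
= 0.9877

0.9877


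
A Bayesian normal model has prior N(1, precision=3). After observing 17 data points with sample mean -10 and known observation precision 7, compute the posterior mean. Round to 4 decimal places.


Posterior mean = (prior_precision * prior_mean + n * data_precision * data_mean) / (prior_precision + n * data_precision)
Numerator = 3*1 + 17*7*-10 = -1187
Denominator = 3 + 17*7 = 122
Posterior mean = -9.7295

-9.7295


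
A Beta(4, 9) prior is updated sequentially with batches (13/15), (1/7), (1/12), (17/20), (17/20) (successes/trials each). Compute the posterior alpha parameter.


Sequential conjugate updating is equivalent to a single batch update.
Total successes across all batches = 49
alpha_posterior = alpha_prior + total_successes = 4 + 49
= 53

53


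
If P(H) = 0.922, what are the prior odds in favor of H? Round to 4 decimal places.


Prior odds = P(H) / (1 - P(H))
= 0.922 / 0.078
= 11.8205

11.8205


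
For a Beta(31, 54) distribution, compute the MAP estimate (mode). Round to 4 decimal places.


MAP = mode = (a-1)/(a+b-2)
= (31-1)/(31+54-2)
= 30/83 = 0.3614

0.3614


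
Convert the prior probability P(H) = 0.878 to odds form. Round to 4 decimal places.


P(not H) = 1 - 0.878 = 0.122
Odds = 0.878 / 0.122 = 7.1967

7.1967


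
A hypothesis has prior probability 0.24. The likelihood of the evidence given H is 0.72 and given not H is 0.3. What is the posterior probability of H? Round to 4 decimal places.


Using Bayes' theorem:
P(E) = 0.24 * 0.72 + 0.76 * 0.3
P(E) = 0.4008
P(H|E) = (0.24 * 0.72) / 0.4008 = 0.4311

0.4311


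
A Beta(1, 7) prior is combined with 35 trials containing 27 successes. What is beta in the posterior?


In conjugate updating:
beta_posterior = beta_prior + (n - k)
= 7 + (35 - 27)
= 7 + 8 = 15

15
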